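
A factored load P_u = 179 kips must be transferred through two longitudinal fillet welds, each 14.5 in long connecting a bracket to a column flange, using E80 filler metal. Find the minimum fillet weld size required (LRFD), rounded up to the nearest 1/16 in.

E80XX → F_EXX = 80 ksi.
Total weld length L = 29 in.
Required throat t_e = P_u / (φ × 0.6 F_EXX × L) = 179 / (0.75 × 0.6 × 80 × 29) = 0.1715 in.
Required leg w = t_e / 0.707 = 0.2425 in → use 1/4 in.

w = 1/4 in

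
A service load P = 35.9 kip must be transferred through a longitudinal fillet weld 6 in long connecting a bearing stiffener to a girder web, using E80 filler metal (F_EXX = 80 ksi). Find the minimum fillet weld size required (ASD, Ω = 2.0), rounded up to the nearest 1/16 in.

w = 3/8 in

Total weld length L = 6 in.
Required throat t_e = P × Ω / (0.6 F_EXX × L) = 35.9 × 2.0 / (0.6 × 80 × 6) = 0.2493 in.
Required leg w = t_e / 0.707 = 0.3526 in → use 3/8 in.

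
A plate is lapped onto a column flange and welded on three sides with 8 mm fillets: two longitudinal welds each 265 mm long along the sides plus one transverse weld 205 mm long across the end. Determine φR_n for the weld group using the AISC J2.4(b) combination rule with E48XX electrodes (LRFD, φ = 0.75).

E48XX → F_EXX = 480 MPa.
t_e = 0.707 × 8 = 5.656 mm.
R_nwl = 0.6 × 480 × 5.656 × 530 × 10⁻³ = 863.3 kN (longitudinal, 2 welds).
R_nwt = 0.6 × 480 × 5.656 × 205 × 10⁻³ = 333.9 kN (transverse, base value).
(i) R_nwl + R_nwt = 1197 kN; (ii) 0.85 R_nwl + 1.5 R_nwt = 1235 kN.
R_n = max = 1235 kN [governs: (ii)]; φR_n = 926 kN.

φR_n ≈ 926 kN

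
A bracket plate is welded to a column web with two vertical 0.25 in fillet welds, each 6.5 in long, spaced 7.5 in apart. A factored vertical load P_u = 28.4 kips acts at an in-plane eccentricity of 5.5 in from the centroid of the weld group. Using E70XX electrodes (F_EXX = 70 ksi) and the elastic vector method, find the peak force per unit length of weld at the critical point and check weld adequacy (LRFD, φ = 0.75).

Total weld length L_w = 13 in. Treat welds as unit-width lines.
Polar moment about centroid: J = 2[d³/12 + d(b/2)²] = 2[6.5³/12 + 6.5×3.75²] = 228.6 in³.
Direct shear f_v = P/L_w = 28.4 / 13 = 2.185 kip/in (vertical).
Torsion M = P·e = 28.4 × 5.5 = 156.2 kip·in.
Critical point at (x, y) = (3.75, 3.25) from centroid. f_tx = M·y/J = 2.221 kip/in; f_ty = M·x/J = 2.563 kip/in.
Resultant f_max = √[f_tx² + (f_v + f_ty)²] = √[2.221² + (2.185 + 2.563)²] = 5.241 kip/in.
Capacity per unit length: φr_n = 0.75 × 0.6 × 70 × (0.707 × 0.25) = 5.568 kip/in.
5.241 ≤ 5.568 → adequate.

f_max ≈ 5.24 kip/in; adequate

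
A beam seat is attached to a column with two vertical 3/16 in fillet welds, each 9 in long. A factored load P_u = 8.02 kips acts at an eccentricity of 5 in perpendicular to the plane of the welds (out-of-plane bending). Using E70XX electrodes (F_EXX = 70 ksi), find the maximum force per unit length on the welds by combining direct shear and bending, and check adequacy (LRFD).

L_w = 2 × 9 = 18 in; section modulus (unit throat) S = 2 × L²/6 = 27 in².
Direct shear f_v = P/L_w = 8.02/18 = 0.4456 kip/in.
Moment M = P × e = 8.02 × 5 = 40.1 kip·in; bending f_b = M/S = 1.485 kip/in.
f_max = √(f_v² + f_b²) = √(0.4456² + 1.485²) = 1.551 kip/in.
φr_n = 0.75 × 0.6 × 70 × (0.707 × 0.1875) = 4.176 kip/in → adequate.

f_max ≈ 1.55 kip/in; adequate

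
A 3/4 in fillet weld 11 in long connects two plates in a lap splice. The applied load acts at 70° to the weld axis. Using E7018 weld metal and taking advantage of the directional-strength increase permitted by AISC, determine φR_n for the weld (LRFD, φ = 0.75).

φR_n ≈ 267 kip

E70XX → F_EXX = 70 ksi.
t_e = 0.707 × 0.75 = 0.5302 in; A_we = 0.5302 × 11 = 5.833 in².
Directional factor: 1.0 + 0.5 sin^1.5(70°) = 1.455.
F_nw = 0.6 × 70 × 1.455 = 61.13 ksi.
φR_n = 0.75 × 61.13 × 5.833 = 267.4 kip.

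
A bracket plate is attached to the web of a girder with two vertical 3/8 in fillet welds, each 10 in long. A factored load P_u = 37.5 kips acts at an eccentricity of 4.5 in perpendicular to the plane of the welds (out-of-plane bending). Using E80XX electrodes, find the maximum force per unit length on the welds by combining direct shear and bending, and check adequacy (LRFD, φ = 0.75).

f_max ≈ 5.4 kip/in; adequate

E80XX → F_EXX = 80 ksi.
L_w = 2 × 10 = 20 in; section modulus (unit throat) S = 2 × L²/6 = 33.33 in².
Direct shear f_v = P/L_w = 37.5/20 = 1.875 kip/in.
Moment M = P × e = 37.5 × 4.5 = 168.75 kip·in; bending f_b = M/S = 5.062 kip/in.
f_max = √(f_v² + f_b²) = √(1.875² + 5.062²) = 5.399 kip/in.
φr_n = 0.75 × 0.6 × 80 × (0.707 × 0.375) = 9.544 kip/in → adequate.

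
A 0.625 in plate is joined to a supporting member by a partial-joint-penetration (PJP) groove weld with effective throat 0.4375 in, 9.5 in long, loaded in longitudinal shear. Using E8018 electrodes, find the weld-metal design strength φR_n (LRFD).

φR_n ≈ 150 kips

E80XX → F_EXX = 80 ksi.
Effective throat (given) t_e = 0.4375 in.
A_we = 0.4375 × 9.5 = 4.156 in².
F_nw = 0.6 F_EXX = 48 ksi.
φR_n = 0.75 × 48 × 4.156 = 149.6 kips.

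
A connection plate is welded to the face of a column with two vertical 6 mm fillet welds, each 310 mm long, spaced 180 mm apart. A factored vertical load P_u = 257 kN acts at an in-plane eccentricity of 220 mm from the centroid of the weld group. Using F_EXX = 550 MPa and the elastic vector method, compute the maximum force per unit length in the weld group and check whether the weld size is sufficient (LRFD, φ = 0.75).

f_max ≈ 1270 N/mm; NOT adequate

Total weld length L_w = 620 mm. Treat welds as unit-width lines.
Polar moment about centroid: J = 2[d³/12 + d(b/2)²] = 2[310³/12 + 310×90²] = 9987000 mm³.
Direct shear f_v = P/L_w = 257×10³ / 620 = 414.5 N/mm (vertical).
Torsion M = P·e = 257×10³ × 220 = 56540000 N·mm.
Critical point at (x, y) = (90, 155) from centroid. f_tx = M·y/J = 877.5 N/mm; f_ty = M·x/J = 509.5 N/mm.
Resultant f_max = √[f_tx² + (f_v + f_ty)²] = √[877.5² + (414.5 + 509.5)²] = 1274 N/mm.
Capacity per unit length: φr_n = 0.75 × 0.6 × 550 × (0.707 × 6) = 1050 N/mm.
1274 > 1050 → NOT adequate.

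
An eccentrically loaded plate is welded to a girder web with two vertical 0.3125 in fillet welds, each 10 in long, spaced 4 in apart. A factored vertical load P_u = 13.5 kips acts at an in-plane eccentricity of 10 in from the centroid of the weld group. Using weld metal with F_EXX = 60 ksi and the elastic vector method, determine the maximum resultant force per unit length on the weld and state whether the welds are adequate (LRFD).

f_max ≈ 3.26 kip/in; adequate

Total weld length L_w = 20 in. Treat welds as unit-width lines.
Polar moment about centroid: J = 2[d³/12 + d(b/2)²] = 2[10³/12 + 10×2²] = 246.7 in³.
Direct shear f_v = P/L_w = 13.5 / 20 = 0.675 kip/in (vertical).
Torsion M = P·e = 13.5 × 10 = 135 kip·in.
Critical point at (x, y) = (2, 5) from centroid. f_tx = M·y/J = 2.736 kip/in; f_ty = M·x/J = 1.095 kip/in.
Resultant f_max = √[f_tx² + (f_v + f_ty)²] = √[2.736² + (0.675 + 1.095)²] = 3.259 kip/in.
Capacity per unit length: φr_n = 0.75 × 0.6 × 60 × (0.707 × 0.3125) = 5.965 kip/in.
3.259 ≤ 5.965 → adequate.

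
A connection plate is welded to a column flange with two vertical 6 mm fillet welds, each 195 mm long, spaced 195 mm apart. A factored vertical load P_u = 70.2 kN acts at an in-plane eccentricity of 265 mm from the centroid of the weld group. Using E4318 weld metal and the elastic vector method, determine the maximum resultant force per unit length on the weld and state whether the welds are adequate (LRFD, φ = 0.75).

f_max ≈ 659 N/mm; adequate

E43XX → F_EXX = 430 MPa.
Total weld length L_w = 390 mm. Treat welds as unit-width lines.
Polar moment about centroid: J = 2[d³/12 + d(b/2)²] = 2[195³/12 + 195×97.5²] = 4943000 mm³.
Direct shear f_v = P/L_w = 70.2×10³ / 390 = 180 N/mm (vertical).
Torsion M = P·e = 70.2×10³ × 265 = 18603000 N·mm.
Critical point at (x, y) = (97.5, 97.5) from centroid. f_tx = M·y/J = 366.9 N/mm; f_ty = M·x/J = 366.9 N/mm.
Resultant f_max = √[f_tx² + (f_v + f_ty)²] = √[366.9² + (180 + 366.9)²] = 658.6 N/mm.
Capacity per unit length: φr_n = 0.75 × 0.6 × 430 × (0.707 × 6) = 820.8 N/mm.
658.6 ≤ 820.8 → adequate.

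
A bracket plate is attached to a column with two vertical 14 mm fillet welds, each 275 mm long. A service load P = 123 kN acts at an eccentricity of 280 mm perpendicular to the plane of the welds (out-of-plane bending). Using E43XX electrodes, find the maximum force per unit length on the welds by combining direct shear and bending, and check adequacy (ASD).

f_max ≈ 1380 N/mm; NOT adequate

E43XX → F_EXX = 430 MPa.
L_w = 2 × 275 = 550 mm; section modulus (unit throat) S = 2 × L²/6 = 25210 mm².
Direct shear f_v = P/L_w = 123×10³/550 = 223.6 N/mm.
Moment M = P × e = 123×10³ × 280 = 34440000 N·mm; bending f_b = M/S = 1366 N/mm.
f_max = √(f_v² + f_b²) = √(223.6² + 1366²) = 1384 N/mm.
r_n/Ω = (1/2.0) × 0.6 × 430 × (0.707 × 14) = 1277 N/mm → NOT adequate.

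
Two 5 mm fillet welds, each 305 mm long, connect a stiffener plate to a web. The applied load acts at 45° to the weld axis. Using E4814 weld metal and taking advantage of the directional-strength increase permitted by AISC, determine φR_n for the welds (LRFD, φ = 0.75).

E48XX → F_EXX = 480 MPa.
t_e = 0.707 × 5 = 3.535 mm; A_we = 3.535 × 610 = 2156 mm².
Directional factor: 1.0 + 0.5 sin^1.5(45°) = 1.297.
F_nw = 0.6 × 480 × 1.297 = 373.6 MPa.
φR_n = 0.75 × 373.6 × 2156 × 10⁻³ = 604.2 kN.

φR_n ≈ 604 kN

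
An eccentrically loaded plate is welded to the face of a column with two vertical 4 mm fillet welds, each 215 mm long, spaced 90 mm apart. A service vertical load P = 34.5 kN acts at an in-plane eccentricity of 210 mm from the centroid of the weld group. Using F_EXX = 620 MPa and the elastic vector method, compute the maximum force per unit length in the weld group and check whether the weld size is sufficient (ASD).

Total weld length L_w = 430 mm. Treat welds as unit-width lines.
Polar moment about centroid: J = 2[d³/12 + d(b/2)²] = 2[215³/12 + 215×45²] = 2527000 mm³.
Direct shear f_v = P/L_w = 34.5×10³ / 430 = 80.23 N/mm (vertical).
Torsion M = P·e = 34.5×10³ × 210 = 7245000 N·mm.
Critical point at (x, y) = (45, 107.5) from centroid. f_tx = M·y/J = 308.2 N/mm; f_ty = M·x/J = 129 N/mm.
Resultant f_max = √[f_tx² + (f_v + f_ty)²] = √[308.2² + (80.23 + 129)²] = 372.5 N/mm.
Capacity per unit length: r_n/Ω = (1/2.0) × 0.6 × 620 × (0.707 × 4) = 526 N/mm.
372.5 ≤ 526 → adequate.

f_max ≈ 373 N/mm; adequate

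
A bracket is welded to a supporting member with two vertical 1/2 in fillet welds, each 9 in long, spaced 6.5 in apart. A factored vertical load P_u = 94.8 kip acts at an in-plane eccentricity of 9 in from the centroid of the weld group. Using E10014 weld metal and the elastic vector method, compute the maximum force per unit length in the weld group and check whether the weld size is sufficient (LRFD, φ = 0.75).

E100XX → F_EXX = 100 ksi.
Total weld length L_w = 18 in. Treat welds as unit-width lines.
Polar moment about centroid: J = 2[d³/12 + d(b/2)²] = 2[9³/12 + 9×3.25²] = 311.6 in³.
Direct shear f_v = P/L_w = 94.8 / 18 = 5.267 kip/in (vertical).
Torsion M = P·e = 94.8 × 9 = 853.2 kip·in.
Critical point at (x, y) = (3.25, 4.5) from centroid. f_tx = M·y/J = 12.32 kip/in; f_ty = M·x/J = 8.898 kip/in.
Resultant f_max = √[f_tx² + (f_v + f_ty)²] = √[12.32² + (5.267 + 8.898)²] = 18.77 kip/in.
Capacity per unit length: φr_n = 0.75 × 0.6 × 100 × (0.707 × 0.5) = 15.91 kip/in.
18.77 > 15.91 → NOT adequate.

f_max ≈ 18.8 kip/in; NOT adequate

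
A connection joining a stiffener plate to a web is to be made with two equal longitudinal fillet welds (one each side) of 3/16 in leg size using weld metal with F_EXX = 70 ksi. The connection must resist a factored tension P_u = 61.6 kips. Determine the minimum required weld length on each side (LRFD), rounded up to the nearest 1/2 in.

L = 7.5 in on each side

Throat t_e = 0.707 × 0.1875 = 0.1326 in.
φr_n = 0.75 × 0.6 × 70 × 0.1326 = 4.176 kips/in.
L_req = P_u / φr_n = 61.6 / 4.176 = 14.75 in total.
Per side: 14.75 / 2 = 7.376 in.
Round up → use L = 7.5 in on each side.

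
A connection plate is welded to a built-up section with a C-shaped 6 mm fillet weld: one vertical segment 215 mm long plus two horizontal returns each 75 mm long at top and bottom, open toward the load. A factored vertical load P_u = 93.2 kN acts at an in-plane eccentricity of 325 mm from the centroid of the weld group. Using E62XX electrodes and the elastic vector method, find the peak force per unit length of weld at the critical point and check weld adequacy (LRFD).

E62XX → F_EXX = 620 MPa.
Total weld length L_w = 365 mm. Treat welds as unit-width lines.
Centroid: x̄ = 2×75×37.5 / 365 = 15.41 mm from the vertical weld.
Polar moment about centroid: J = I_x + I_y = [215³/12 + 2×75×107.5²] + [215×15.41² + 2(75³/12 + 75×22.09²)] = 2756000 mm³.
Direct shear f_v = P/L_w = 93.2×10³ / 365 = 255.3 N/mm (vertical).
Torsion M = P·e = 93.2×10³ × 325 = 30290000 N·mm.
Critical point at (x, y) = (59.59, 107.5) from centroid. f_tx = M·y/J = 1181 N/mm; f_ty = M·x/J = 654.9 N/mm.
Resultant f_max = √[f_tx² + (f_v + f_ty)²] = √[1181² + (255.3 + 654.9)²] = 1491 N/mm.
Capacity per unit length: φr_n = 0.75 × 0.6 × 620 × (0.707 × 6) = 1184 N/mm.
1491 > 1184 → NOT adequate.

f_max ≈ 1490 N/mm; NOT adequate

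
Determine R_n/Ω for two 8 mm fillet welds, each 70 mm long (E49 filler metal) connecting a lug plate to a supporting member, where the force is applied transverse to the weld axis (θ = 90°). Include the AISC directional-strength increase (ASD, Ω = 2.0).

E49XX → F_EXX = 490 MPa.
t_e = 0.707 × 8 = 5.656 mm; A_we = 5.656 × 140 = 791.8 mm².
Directional factor: 1.0 + 0.5 sin^1.5(90°) = 1.5.
F_nw = 0.6 × 490 × 1.5 = 441 MPa.
R_n/Ω = (441 × 791.8) / 2.0 × 10⁻³ = 174.6 kN.

R_n/Ω ≈ 175 kN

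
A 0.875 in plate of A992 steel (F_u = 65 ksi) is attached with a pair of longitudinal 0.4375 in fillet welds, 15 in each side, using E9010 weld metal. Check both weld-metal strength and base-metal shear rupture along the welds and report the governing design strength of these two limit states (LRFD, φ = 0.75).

E90XX → F_EXX = 90 ksi.
t_e = 0.707 × 0.4375 = 0.3093 in; L = 30 in.
Weld metal: φR_n = 0.75 × 0.6 × 90 × 0.3093 × 30 = 375.8 kip.
Base metal (shear rupture): φR_n = 0.75 × 0.6 × 65 × 0.875 × 30 = 767.8 kip.
Governing: weld metal.

φR_n ≈ 376 kip (weld metal governs)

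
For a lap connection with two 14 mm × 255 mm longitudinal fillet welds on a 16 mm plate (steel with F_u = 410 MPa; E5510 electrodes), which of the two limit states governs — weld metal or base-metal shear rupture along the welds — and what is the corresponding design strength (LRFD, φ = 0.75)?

E55XX → F_EXX = 550 MPa.
t_e = 0.707 × 14 = 9.898 mm; L = 510 mm.
Weld metal: φR_n = 0.75 × 0.6 × 550 × 9.898 × 510 × 10⁻³ = 1249 kN.
Base metal (shear rupture): φR_n = 0.75 × 0.6 × 410 × 16 × 510 × 10⁻³ = 1506 kN.
Governing: weld metal.

φR_n ≈ 1250 kN (weld metal governs)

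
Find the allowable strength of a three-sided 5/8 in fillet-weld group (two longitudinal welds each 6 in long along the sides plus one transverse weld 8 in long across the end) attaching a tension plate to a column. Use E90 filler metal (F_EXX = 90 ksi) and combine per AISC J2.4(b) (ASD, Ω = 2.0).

t_e = 0.707 × 0.625 = 0.4419 in.
R_nwl = 0.6 × 90 × 0.4419 × 12 = 286.3 kip (longitudinal, 2 welds).
R_nwt = 0.6 × 90 × 0.4419 × 8 = 190.9 kip (transverse, base value).
(i) R_nwl + R_nwt = 477.2 kip; (ii) 0.85 R_nwl + 1.5 R_nwt = 529.7 kip.
R_n = max = 529.7 kip [governs: (ii)]; R_n/Ω = 264.9 kip.

R_n/Ω ≈ 265 kip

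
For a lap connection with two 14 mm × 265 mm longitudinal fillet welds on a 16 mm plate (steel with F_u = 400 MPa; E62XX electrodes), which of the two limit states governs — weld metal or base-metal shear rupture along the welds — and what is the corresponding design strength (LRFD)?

φR_n ≈ 1460 kN (weld metal governs)

E62XX → F_EXX = 620 MPa.
t_e = 0.707 × 14 = 9.898 mm; L = 530 mm.
Weld metal: φR_n = 0.75 × 0.6 × 620 × 9.898 × 530 × 10⁻³ = 1464 kN.
Base metal (shear rupture): φR_n = 0.75 × 0.6 × 400 × 16 × 530 × 10⁻³ = 1526 kN.
Governing: weld metal.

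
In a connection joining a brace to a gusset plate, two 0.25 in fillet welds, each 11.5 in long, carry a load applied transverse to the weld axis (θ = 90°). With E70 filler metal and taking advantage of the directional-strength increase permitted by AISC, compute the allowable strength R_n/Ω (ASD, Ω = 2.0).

E70XX → F_EXX = 70 ksi.
t_e = 0.707 × 0.25 = 0.1767 in; A_we = 0.1767 × 23 = 4.065 in².
Directional factor: 1.0 + 0.5 sin^1.5(90°) = 1.5.
F_nw = 0.6 × 70 × 1.5 = 63 ksi.
R_n/Ω = (63 × 4.065) / 2.0 = 128.1 kips.

R_n/Ω ≈ 128 kips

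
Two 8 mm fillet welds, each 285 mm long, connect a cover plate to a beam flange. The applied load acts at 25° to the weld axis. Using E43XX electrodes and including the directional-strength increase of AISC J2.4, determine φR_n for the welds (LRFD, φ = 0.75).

E43XX → F_EXX = 430 MPa.
t_e = 0.707 × 8 = 5.656 mm; A_we = 5.656 × 570 = 3224 mm².
Directional factor: 1.0 + 0.5 sin^1.5(25°) = 1.137.
F_nw = 0.6 × 430 × 1.137 = 293.4 MPa.
φR_n = 0.75 × 293.4 × 3224 × 10⁻³ = 709.5 kN.

φR_n ≈ 710 kN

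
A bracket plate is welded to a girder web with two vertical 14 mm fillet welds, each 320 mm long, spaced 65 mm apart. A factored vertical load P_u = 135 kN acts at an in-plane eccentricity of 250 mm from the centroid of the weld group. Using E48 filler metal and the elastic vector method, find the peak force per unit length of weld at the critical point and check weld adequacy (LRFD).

f_max ≈ 962 N/mm; adequate

E48XX → F_EXX = 480 MPa.
Total weld length L_w = 640 mm. Treat welds as unit-width lines.
Polar moment about centroid: J = 2[d³/12 + d(b/2)²] = 2[320³/12 + 320×32.5²] = 6137000 mm³.
Direct shear f_v = P/L_w = 135×10³ / 640 = 210.9 N/mm (vertical).
Torsion M = P·e = 135×10³ × 250 = 33750000 N·mm.
Critical point at (x, y) = (32.5, 160) from centroid. f_tx = M·y/J = 879.9 N/mm; f_ty = M·x/J = 178.7 N/mm.
Resultant f_max = √[f_tx² + (f_v + f_ty)²] = √[879.9² + (210.9 + 178.7)²] = 962.3 N/mm.
Capacity per unit length: φr_n = 0.75 × 0.6 × 480 × (0.707 × 14) = 2138 N/mm.
962.3 ≤ 2138 → adequate.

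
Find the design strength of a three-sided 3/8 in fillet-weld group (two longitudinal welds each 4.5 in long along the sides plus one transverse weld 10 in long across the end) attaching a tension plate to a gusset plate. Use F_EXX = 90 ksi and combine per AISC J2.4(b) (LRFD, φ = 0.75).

t_e = 0.707 × 0.375 = 0.2651 in.
R_nwl = 0.6 × 90 × 0.2651 × 9 = 128.9 kip (longitudinal, 2 welds).
R_nwt = 0.6 × 90 × 0.2651 × 10 = 143.2 kip (transverse, base value).
(i) R_nwl + R_nwt = 272 kip; (ii) 0.85 R_nwl + 1.5 R_nwt = 324.3 kip.
R_n = max = 324.3 kip [governs: (ii)]; φR_n = 243.2 kip.

φR_n ≈ 243 kip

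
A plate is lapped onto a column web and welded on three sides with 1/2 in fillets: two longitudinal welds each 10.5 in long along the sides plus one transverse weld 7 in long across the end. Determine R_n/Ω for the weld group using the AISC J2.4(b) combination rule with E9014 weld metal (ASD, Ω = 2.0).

E90XX → F_EXX = 90 ksi.
t_e = 0.707 × 0.5 = 0.3535 in.
R_nwl = 0.6 × 90 × 0.3535 × 21 = 400.9 kip (longitudinal, 2 welds).
R_nwt = 0.6 × 90 × 0.3535 × 7 = 133.6 kip (transverse, base value).
(i) R_nwl + R_nwt = 534.5 kip; (ii) 0.85 R_nwl + 1.5 R_nwt = 541.2 kip.
R_n = max = 541.2 kip [governs: (ii)]; R_n/Ω = 270.6 kip.

R_n/Ω ≈ 271 kip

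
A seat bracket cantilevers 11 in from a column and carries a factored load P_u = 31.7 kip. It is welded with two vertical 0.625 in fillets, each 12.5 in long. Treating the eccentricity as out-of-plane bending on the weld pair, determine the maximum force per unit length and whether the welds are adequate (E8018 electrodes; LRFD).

f_max ≈ 6.81 kip/in; adequate

E80XX → F_EXX = 80 ksi.
L_w = 2 × 12.5 = 25 in; section modulus (unit throat) S = 2 × L²/6 = 52.08 in².
Direct shear f_v = P/L_w = 31.7/25 = 1.268 kip/in.
Moment M = P × e = 31.7 × 11 = 348.7 kip·in; bending f_b = M/S = 6.695 kip/in.
f_max = √(f_v² + f_b²) = √(1.268² + 6.695²) = 6.814 kip/in.
φr_n = 0.75 × 0.6 × 80 × (0.707 × 0.625) = 15.91 kip/in → adequate.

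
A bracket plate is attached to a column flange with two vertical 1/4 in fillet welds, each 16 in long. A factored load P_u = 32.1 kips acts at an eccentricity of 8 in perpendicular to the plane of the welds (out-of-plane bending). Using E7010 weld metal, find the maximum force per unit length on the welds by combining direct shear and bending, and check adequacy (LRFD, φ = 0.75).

E70XX → F_EXX = 70 ksi.
L_w = 2 × 16 = 32 in; section modulus (unit throat) S = 2 × L²/6 = 85.33 in².
Direct shear f_v = P/L_w = 32.1/32 = 1.003 kip/in.
Moment M = P × e = 32.1 × 8 = 256.8 kip·in; bending f_b = M/S = 3.009 kip/in.
f_max = √(f_v² + f_b²) = √(1.003² + 3.009²) = 3.172 kip/in.
φr_n = 0.75 × 0.6 × 70 × (0.707 × 0.25) = 5.568 kip/in → adequate.

f_max ≈ 3.17 kip/in; adequate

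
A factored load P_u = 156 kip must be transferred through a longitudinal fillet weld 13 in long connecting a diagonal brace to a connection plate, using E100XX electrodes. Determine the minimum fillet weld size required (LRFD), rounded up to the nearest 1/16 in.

w = 7/16 in

E100XX → F_EXX = 100 ksi.
Total weld length L = 13 in.
Required throat t_e = P_u / (φ × 0.6 F_EXX × L) = 156 / (0.75 × 0.6 × 100 × 13) = 0.2667 in.
Required leg w = t_e / 0.707 = 0.3772 in → use 7/16 in.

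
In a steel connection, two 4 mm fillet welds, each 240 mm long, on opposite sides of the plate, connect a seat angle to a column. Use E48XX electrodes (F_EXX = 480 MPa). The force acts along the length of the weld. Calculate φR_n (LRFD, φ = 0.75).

Effective throat t_e = 0.707 × 4 = 2.828 mm.
Total length L = 480 mm; A_we = 2.828 × 480 = 1357 mm².
F_nw = 0.6 F_EXX = 0.6 × 480 = 288 MPa.
φR_n = 0.75 × 288 × 1357 × 10⁻³ = 293.2 kN.

φR_n ≈ 293 kN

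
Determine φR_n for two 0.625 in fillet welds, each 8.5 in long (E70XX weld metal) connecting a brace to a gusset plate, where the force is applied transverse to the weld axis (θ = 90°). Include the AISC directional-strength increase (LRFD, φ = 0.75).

E70XX → F_EXX = 70 ksi.
t_e = 0.707 × 0.625 = 0.4419 in; A_we = 0.4419 × 17 = 7.512 in².
Directional factor: 1.0 + 0.5 sin^1.5(90°) = 1.5.
F_nw = 0.6 × 70 × 1.5 = 63 ksi.
φR_n = 0.75 × 63 × 7.512 = 354.9 kips.

φR_n ≈ 355 kips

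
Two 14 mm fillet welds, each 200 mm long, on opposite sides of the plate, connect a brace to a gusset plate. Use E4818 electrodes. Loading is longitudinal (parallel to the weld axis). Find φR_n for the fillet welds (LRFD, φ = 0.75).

E48XX → F_EXX = 480 MPa.
Effective throat t_e = 0.707 × 14 = 9.898 mm.
Total length L = 400 mm; A_we = 9.898 × 400 = 3959 mm².
F_nw = 0.6 F_EXX = 0.6 × 480 = 288 MPa.
φR_n = 0.75 × 288 × 3959 × 10⁻³ = 855.2 kN.

φR_n ≈ 855 kN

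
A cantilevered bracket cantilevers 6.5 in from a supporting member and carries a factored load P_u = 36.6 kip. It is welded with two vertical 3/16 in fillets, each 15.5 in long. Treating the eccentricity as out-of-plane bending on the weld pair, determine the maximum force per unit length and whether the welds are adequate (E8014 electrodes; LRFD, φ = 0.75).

f_max ≈ 3.2 kip/in; adequate

E80XX → F_EXX = 80 ksi.
L_w = 2 × 15.5 = 31 in; section modulus (unit throat) S = 2 × L²/6 = 80.08 in².
Direct shear f_v = P/L_w = 36.6/31 = 1.181 kip/in.
Moment M = P × e = 36.6 × 6.5 = 237.9 kip·in; bending f_b = M/S = 2.971 kip/in.
f_max = √(f_v² + f_b²) = √(1.181² + 2.971²) = 3.197 kip/in.
φr_n = 0.75 × 0.6 × 80 × (0.707 × 0.1875) = 4.772 kip/in → adequate.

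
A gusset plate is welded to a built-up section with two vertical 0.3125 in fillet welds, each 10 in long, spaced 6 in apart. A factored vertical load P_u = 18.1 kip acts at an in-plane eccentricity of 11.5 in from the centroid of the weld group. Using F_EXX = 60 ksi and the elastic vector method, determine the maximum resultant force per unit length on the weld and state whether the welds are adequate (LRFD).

Total weld length L_w = 20 in. Treat welds as unit-width lines.
Polar moment about centroid: J = 2[d³/12 + d(b/2)²] = 2[10³/12 + 10×3²] = 346.7 in³.
Direct shear f_v = P/L_w = 18.1 / 20 = 0.905 kip/in (vertical).
Torsion M = P·e = 18.1 × 11.5 = 208.15 kip·in.
Critical point at (x, y) = (3, 5) from centroid. f_tx = M·y/J = 3.002 kip/in; f_ty = M·x/J = 1.801 kip/in.
Resultant f_max = √[f_tx² + (f_v + f_ty)²] = √[3.002² + (0.905 + 1.801)²] = 4.042 kip/in.
Capacity per unit length: φr_n = 0.75 × 0.6 × 60 × (0.707 × 0.3125) = 5.965 kip/in.
4.042 ≤ 5.965 → adequate.

f_max ≈ 4.04 kip/in; adequate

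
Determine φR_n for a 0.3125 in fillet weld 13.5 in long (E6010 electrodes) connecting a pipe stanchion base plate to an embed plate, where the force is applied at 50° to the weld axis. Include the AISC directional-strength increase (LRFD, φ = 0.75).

φR_n ≈ 108 kip

E60XX → F_EXX = 60 ksi.
t_e = 0.707 × 0.3125 = 0.2209 in; A_we = 0.2209 × 13.5 = 2.983 in².
Directional factor: 1.0 + 0.5 sin^1.5(50°) = 1.335.
F_nw = 0.6 × 60 × 1.335 = 48.07 ksi.
φR_n = 0.75 × 48.07 × 2.983 = 107.5 kip.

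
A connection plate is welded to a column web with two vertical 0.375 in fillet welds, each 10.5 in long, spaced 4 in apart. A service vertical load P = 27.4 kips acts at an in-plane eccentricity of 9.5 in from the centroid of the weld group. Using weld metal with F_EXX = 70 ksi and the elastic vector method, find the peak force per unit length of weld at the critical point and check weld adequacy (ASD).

Total weld length L_w = 21 in. Treat welds as unit-width lines.
Polar moment about centroid: J = 2[d³/12 + d(b/2)²] = 2[10.5³/12 + 10.5×2²] = 276.9 in³.
Direct shear f_v = P/L_w = 27.4 / 21 = 1.305 kip/in (vertical).
Torsion M = P·e = 27.4 × 9.5 = 260.3 kip·in.
Critical point at (x, y) = (2, 5.25) from centroid. f_tx = M·y/J = 4.935 kip/in; f_ty = M·x/J = 1.88 kip/in.
Resultant f_max = √[f_tx² + (f_v + f_ty)²] = √[4.935² + (1.305 + 1.88)²] = 5.873 kip/in.
Capacity per unit length: r_n/Ω = (1/2.0) × 0.6 × 70 × (0.707 × 0.375) = 5.568 kip/in.
5.873 > 5.568 → NOT adequate.

f_max ≈ 5.87 kip/in; NOT adequate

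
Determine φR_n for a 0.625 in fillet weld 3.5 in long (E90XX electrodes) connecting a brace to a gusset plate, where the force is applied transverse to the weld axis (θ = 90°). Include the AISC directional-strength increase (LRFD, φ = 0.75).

E90XX → F_EXX = 90 ksi.
t_e = 0.707 × 0.625 = 0.4419 in; A_we = 0.4419 × 3.5 = 1.547 in².
Directional factor: 1.0 + 0.5 sin^1.5(90°) = 1.5.
F_nw = 0.6 × 90 × 1.5 = 81 ksi.
φR_n = 0.75 × 81 × 1.547 = 93.95 kip.

φR_n ≈ 94 kip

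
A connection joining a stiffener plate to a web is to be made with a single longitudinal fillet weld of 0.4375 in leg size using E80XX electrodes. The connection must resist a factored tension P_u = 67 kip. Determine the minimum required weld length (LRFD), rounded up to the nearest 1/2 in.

E80XX → F_EXX = 80 ksi.
Throat t_e = 0.707 × 0.4375 = 0.3093 in.
φr_n = 0.75 × 0.6 × 80 × 0.3093 = 11.14 kip/in.
L_req = P_u / φr_n = 67 / 11.14 = 6.017 in total.
Round up → use L = 6.5 in.

L = 6.5 in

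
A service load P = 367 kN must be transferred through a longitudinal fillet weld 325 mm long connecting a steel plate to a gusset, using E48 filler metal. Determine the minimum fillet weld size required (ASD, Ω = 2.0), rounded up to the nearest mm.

w = 12 mm

E48XX → F_EXX = 480 MPa.
Total weld length L = 325 mm.
Required throat t_e = P × Ω / (0.6 F_EXX × L) = 367 × 2.0 / (0.6 × 480 × 325 × 10⁻³) = 7.842 mm.
Required leg w = t_e / 0.707 = 11.09 mm → use 12 mm.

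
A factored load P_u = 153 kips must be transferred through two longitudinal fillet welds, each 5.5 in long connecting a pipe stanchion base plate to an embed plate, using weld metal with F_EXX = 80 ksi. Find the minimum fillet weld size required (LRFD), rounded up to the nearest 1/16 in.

w = 9/16 in

Total weld length L = 11 in.
Required throat t_e = P_u / (φ × 0.6 F_EXX × L) = 153 / (0.75 × 0.6 × 80 × 11) = 0.3864 in.
Required leg w = t_e / 0.707 = 0.5465 in → use 9/16 in.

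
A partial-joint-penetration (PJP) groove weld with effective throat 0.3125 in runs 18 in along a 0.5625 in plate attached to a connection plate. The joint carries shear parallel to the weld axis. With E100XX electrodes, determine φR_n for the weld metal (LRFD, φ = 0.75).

E100XX → F_EXX = 100 ksi.
Effective throat (given) t_e = 0.3125 in.
A_we = 0.3125 × 18 = 5.625 in².
F_nw = 0.6 F_EXX = 60 ksi.
φR_n = 0.75 × 60 × 5.625 = 253.1 kip.

φR_n ≈ 253 kip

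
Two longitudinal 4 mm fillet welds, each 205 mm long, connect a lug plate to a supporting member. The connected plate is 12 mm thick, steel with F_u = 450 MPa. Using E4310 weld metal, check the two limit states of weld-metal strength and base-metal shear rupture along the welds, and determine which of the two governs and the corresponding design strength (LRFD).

E43XX → F_EXX = 430 MPa.
t_e = 0.707 × 4 = 2.828 mm; L = 410 mm.
Weld metal: φR_n = 0.75 × 0.6 × 430 × 2.828 × 410 × 10⁻³ = 224.4 kN.
Base metal (shear rupture): φR_n = 0.75 × 0.6 × 450 × 12 × 410 × 10⁻³ = 996.3 kN.
Governing: weld metal.

φR_n ≈ 224 kN (weld metal governs)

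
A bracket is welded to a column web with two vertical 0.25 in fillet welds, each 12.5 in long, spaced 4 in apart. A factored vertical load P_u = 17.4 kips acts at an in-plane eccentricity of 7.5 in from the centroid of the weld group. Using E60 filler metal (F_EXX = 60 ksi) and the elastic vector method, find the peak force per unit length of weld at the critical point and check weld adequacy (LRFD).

f_max ≈ 2.32 kip/in; adequate

Total weld length L_w = 25 in. Treat welds as unit-width lines.
Polar moment about centroid: J = 2[d³/12 + d(b/2)²] = 2[12.5³/12 + 12.5×2²] = 425.5 in³.
Direct shear f_v = P/L_w = 17.4 / 25 = 0.696 kip/in (vertical).
Torsion M = P·e = 17.4 × 7.5 = 130.5 kip·in.
Critical point at (x, y) = (2, 6.25) from centroid. f_tx = M·y/J = 1.917 kip/in; f_ty = M·x/J = 0.6134 kip/in.
Resultant f_max = √[f_tx² + (f_v + f_ty)²] = √[1.917² + (0.696 + 0.6134)²] = 2.321 kip/in.
Capacity per unit length: φr_n = 0.75 × 0.6 × 60 × (0.707 × 0.25) = 4.772 kip/in.
2.321 ≤ 4.772 → adequate.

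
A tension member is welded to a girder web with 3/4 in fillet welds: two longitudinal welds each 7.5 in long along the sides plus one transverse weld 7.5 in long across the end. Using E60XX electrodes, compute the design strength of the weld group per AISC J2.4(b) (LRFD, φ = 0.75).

E60XX → F_EXX = 60 ksi.
t_e = 0.707 × 0.75 = 0.5302 in.
R_nwl = 0.6 × 60 × 0.5302 × 15 = 286.3 kips (longitudinal, 2 welds).
R_nwt = 0.6 × 60 × 0.5302 × 7.5 = 143.2 kips (transverse, base value).
(i) R_nwl + R_nwt = 429.5 kips; (ii) 0.85 R_nwl + 1.5 R_nwt = 458.1 kips.
R_n = max = 458.1 kips [governs: (ii)]; φR_n = 343.6 kips.

φR_n ≈ 344 kips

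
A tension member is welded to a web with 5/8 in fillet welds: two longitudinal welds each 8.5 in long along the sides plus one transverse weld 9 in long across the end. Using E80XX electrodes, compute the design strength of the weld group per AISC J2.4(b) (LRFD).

φR_n ≈ 445 kips

E80XX → F_EXX = 80 ksi.
t_e = 0.707 × 0.625 = 0.4419 in.
R_nwl = 0.6 × 80 × 0.4419 × 17 = 360.6 kips (longitudinal, 2 welds).
R_nwt = 0.6 × 80 × 0.4419 × 9 = 190.9 kips (transverse, base value).
(i) R_nwl + R_nwt = 551.5 kips; (ii) 0.85 R_nwl + 1.5 R_nwt = 592.8 kips.
R_n = max = 592.8 kips [governs: (ii)]; φR_n = 444.6 kips.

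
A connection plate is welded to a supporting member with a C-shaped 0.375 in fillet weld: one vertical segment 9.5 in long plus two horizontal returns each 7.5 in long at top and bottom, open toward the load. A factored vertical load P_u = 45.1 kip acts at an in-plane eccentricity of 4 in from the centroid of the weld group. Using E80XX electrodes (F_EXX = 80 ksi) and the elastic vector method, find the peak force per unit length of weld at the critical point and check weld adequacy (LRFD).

Total weld length L_w = 24.5 in. Treat welds as unit-width lines.
Centroid: x̄ = 2×7.5×3.75 / 24.5 = 2.296 in from the vertical weld.
Polar moment about centroid: J = I_x + I_y = [9.5³/12 + 2×7.5×4.75²] + [9.5×2.296² + 2(7.5³/12 + 7.5×1.454²)] = 562 in³.
Direct shear f_v = P/L_w = 45.1 / 24.5 = 1.841 kip/in (vertical).
Torsion M = P·e = 45.1 × 4 = 180.4 kip·in.
Critical point at (x, y) = (5.204, 4.75) from centroid. f_tx = M·y/J = 1.525 kip/in; f_ty = M·x/J = 1.671 kip/in.
Resultant f_max = √[f_tx² + (f_v + f_ty)²] = √[1.525² + (1.841 + 1.671)²] = 3.828 kip/in.
Capacity per unit length: φr_n = 0.75 × 0.6 × 80 × (0.707 × 0.375) = 9.544 kip/in.
3.828 ≤ 9.544 → adequate.

f_max ≈ 3.83 kip/in; adequate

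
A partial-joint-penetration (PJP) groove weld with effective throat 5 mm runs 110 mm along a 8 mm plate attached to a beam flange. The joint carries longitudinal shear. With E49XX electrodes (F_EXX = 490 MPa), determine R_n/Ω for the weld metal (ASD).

Effective throat (given) t_e = 5 mm.
A_we = 5 × 110 = 550 mm².
F_nw = 0.6 F_EXX = 294 MPa.
R_n/Ω = (294 × 550) / 2.0 × 10⁻³ = 80.85 kN.

R_n/Ω ≈ 80.9 kN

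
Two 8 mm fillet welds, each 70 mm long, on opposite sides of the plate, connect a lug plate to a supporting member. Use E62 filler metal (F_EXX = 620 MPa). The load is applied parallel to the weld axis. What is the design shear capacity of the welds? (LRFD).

φR_n ≈ 221 kN

Effective throat t_e = 0.707 × 8 = 5.656 mm.
Total length L = 140 mm; A_we = 5.656 × 140 = 791.8 mm².
F_nw = 0.6 F_EXX = 0.6 × 620 = 372 MPa.
φR_n = 0.75 × 372 × 791.8 × 10⁻³ = 220.9 kN.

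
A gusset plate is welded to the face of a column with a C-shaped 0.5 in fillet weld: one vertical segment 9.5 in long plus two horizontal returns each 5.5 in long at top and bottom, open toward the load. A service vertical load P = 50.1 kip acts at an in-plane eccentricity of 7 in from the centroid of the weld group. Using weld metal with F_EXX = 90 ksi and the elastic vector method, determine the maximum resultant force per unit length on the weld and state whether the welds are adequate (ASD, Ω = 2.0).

Total weld length L_w = 20.5 in. Treat welds as unit-width lines.
Centroid: x̄ = 2×5.5×2.75 / 20.5 = 1.476 in from the vertical weld.
Polar moment about centroid: J = I_x + I_y = [9.5³/12 + 2×5.5×4.75²] + [9.5×1.476² + 2(5.5³/12 + 5.5×1.274²)] = 385.9 in³.
Direct shear f_v = P/L_w = 50.1 / 20.5 = 2.444 kip/in (vertical).
Torsion M = P·e = 50.1 × 7 = 350.7 kip·in.
Critical point at (x, y) = (4.024, 4.75) from centroid. f_tx = M·y/J = 4.317 kip/in; f_ty = M·x/J = 3.657 kip/in.
Resultant f_max = √[f_tx² + (f_v + f_ty)²] = √[4.317² + (2.444 + 3.657)²] = 7.474 kip/in.
Capacity per unit length: r_n/Ω = (1/2.0) × 0.6 × 90 × (0.707 × 0.5) = 9.544 kip/in.
7.474 ≤ 9.544 → adequate.

f_max ≈ 7.47 kip/in; adequate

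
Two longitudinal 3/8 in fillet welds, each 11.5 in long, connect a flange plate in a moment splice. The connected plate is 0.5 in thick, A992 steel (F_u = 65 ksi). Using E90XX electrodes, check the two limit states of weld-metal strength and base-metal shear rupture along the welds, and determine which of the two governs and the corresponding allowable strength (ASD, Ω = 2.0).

E90XX → F_EXX = 90 ksi.
t_e = 0.707 × 0.375 = 0.2651 in; L = 23 in.
Weld metal: R_n/Ω = (1/2.0) × 0.6 × 90 × 0.2651 × 23 = 164.6 kips.
Base metal (shear rupture): R_n/Ω = (1/2.0) × 0.6 × 65 × 0.5 × 23 = 224.2 kips.
Governing: weld metal.

R_n/Ω ≈ 165 kips (weld metal governs)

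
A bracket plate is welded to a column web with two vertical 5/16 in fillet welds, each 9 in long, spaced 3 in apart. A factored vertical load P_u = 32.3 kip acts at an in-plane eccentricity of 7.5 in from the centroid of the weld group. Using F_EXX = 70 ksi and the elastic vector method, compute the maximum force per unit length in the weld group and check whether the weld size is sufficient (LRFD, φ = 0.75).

f_max ≈ 7.85 kip/in; NOT adequate

Total weld length L_w = 18 in. Treat welds as unit-width lines.
Polar moment about centroid: J = 2[d³/12 + d(b/2)²] = 2[9³/12 + 9×1.5²] = 162 in³.
Direct shear f_v = P/L_w = 32.3 / 18 = 1.794 kip/in (vertical).
Torsion M = P·e = 32.3 × 7.5 = 242.25 kip·in.
Critical point at (x, y) = (1.5, 4.5) from centroid. f_tx = M·y/J = 6.729 kip/in; f_ty = M·x/J = 2.243 kip/in.
Resultant f_max = √[f_tx² + (f_v + f_ty)²] = √[6.729² + (1.794 + 2.243)²] = 7.847 kip/in.
Capacity per unit length: φr_n = 0.75 × 0.6 × 70 × (0.707 × 0.3125) = 6.96 kip/in.
7.847 > 6.96 → NOT adequate.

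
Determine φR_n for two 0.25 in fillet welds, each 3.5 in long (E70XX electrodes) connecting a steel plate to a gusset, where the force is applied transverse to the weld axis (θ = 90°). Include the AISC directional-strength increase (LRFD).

E70XX → F_EXX = 70 ksi.
t_e = 0.707 × 0.25 = 0.1767 in; A_we = 0.1767 × 7 = 1.237 in².
Directional factor: 1.0 + 0.5 sin^1.5(90°) = 1.5.
F_nw = 0.6 × 70 × 1.5 = 63 ksi.
φR_n = 0.75 × 63 × 1.237 = 58.46 kips.

φR_n ≈ 58.5 kips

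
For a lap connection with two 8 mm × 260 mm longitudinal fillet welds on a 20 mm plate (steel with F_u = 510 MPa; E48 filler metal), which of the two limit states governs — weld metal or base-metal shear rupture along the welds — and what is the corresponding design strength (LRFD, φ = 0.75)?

φR_n ≈ 635 kN (weld metal governs)

E48XX → F_EXX = 480 MPa.
t_e = 0.707 × 8 = 5.656 mm; L = 520 mm.
Weld metal: φR_n = 0.75 × 0.6 × 480 × 5.656 × 520 × 10⁻³ = 635.3 kN.
Base metal (shear rupture): φR_n = 0.75 × 0.6 × 510 × 20 × 520 × 10⁻³ = 2387 kN.
Governing: weld metal.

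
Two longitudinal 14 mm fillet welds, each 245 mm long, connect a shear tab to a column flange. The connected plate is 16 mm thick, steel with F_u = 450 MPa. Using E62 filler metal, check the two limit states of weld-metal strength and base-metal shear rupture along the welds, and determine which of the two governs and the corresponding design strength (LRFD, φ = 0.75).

φR_n ≈ 1350 kN (weld metal governs)

E62XX → F_EXX = 620 MPa.
t_e = 0.707 × 14 = 9.898 mm; L = 490 mm.
Weld metal: φR_n = 0.75 × 0.6 × 620 × 9.898 × 490 × 10⁻³ = 1353 kN.
Base metal (shear rupture): φR_n = 0.75 × 0.6 × 450 × 16 × 490 × 10⁻³ = 1588 kN.
Governing: weld metal.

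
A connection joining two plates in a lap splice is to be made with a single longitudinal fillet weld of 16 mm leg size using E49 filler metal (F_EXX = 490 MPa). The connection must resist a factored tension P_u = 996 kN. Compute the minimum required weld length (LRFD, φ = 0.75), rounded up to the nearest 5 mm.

L = 400 mm

Throat t_e = 0.707 × 16 = 11.31 mm.
φr_n = 0.75 × 0.6 × 490 × 11.31 × 10⁻³ = 2.494 kN/mm.
L_req = P_u / φr_n = 996 / 2.494 = 399.3 mm total.
Round up → use L = 400 mm.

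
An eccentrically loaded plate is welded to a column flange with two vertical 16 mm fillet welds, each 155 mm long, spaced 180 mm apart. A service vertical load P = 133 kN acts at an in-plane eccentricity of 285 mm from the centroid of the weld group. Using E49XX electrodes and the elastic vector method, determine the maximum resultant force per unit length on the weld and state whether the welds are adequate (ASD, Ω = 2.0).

E49XX → F_EXX = 490 MPa.
Total weld length L_w = 310 mm. Treat welds as unit-width lines.
Polar moment about centroid: J = 2[d³/12 + d(b/2)²] = 2[155³/12 + 155×90²] = 3132000 mm³.
Direct shear f_v = P/L_w = 133×10³ / 310 = 429 N/mm (vertical).
Torsion M = P·e = 133×10³ × 285 = 37905000 N·mm.
Critical point at (x, y) = (90, 77.5) from centroid. f_tx = M·y/J = 938 N/mm; f_ty = M·x/J = 1089 N/mm.
Resultant f_max = √[f_tx² + (f_v + f_ty)²] = √[938² + (429 + 1089)²] = 1785 N/mm.
Capacity per unit length: r_n/Ω = (1/2.0) × 0.6 × 490 × (0.707 × 16) = 1663 N/mm.
1785 > 1663 → NOT adequate.

f_max ≈ 1780 N/mm; NOT adequate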